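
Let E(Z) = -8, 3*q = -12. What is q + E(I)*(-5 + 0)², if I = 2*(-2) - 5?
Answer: -204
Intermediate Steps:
I = -9 (I = -4 - 5 = -9)
q = -4 (q = (⅓)*(-12) = -4)
q + E(I)*(-5 + 0)² = -4 - 8*(-5 + 0)² = -4 - 8*(-5)² = -4 - 8*25 = -4 - 200 = -204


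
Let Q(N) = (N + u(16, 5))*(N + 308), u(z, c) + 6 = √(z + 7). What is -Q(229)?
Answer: -119751 - 537*√23 ≈ -1.2233e+5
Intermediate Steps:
u(z, c) = -6 + √(7 + z) (u(z, c) = -6 + √(z + 7) = -6 + √(7 + z))
Q(N) = (308 + N)*(-6 + N + √23) (Q(N) = (N + (-6 + √(7 + 16)))*(N + 308) = (N + (-6 + √23))*(308 + N) = (-6 + N + √23)*(308 + N) = (308 + N)*(-6 + N + √23))
-Q(229) = -(-1848 + 229² + 302*229 + 308*√23 + 229*√23) = -(-1848 + 52441 + 69158 + 308*√23 + 229*√23) = -(119751 + 537*√23) = -119751 - 537*√23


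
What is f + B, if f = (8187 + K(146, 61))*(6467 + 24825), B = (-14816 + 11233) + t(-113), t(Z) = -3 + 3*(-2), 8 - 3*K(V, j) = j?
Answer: 766893560/3 ≈ 2.5563e+8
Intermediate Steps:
K(V, j) = 8/3 - j/3
t(Z) = -9 (t(Z) = -3 - 6 = -9)
B = -3592 (B = (-14816 + 11233) - 9 = -3583 - 9 = -3592)
f = 766904336/3 (f = (8187 + (8/3 - 1/3*61))*(6467 + 24825) = (8187 + (8/3 - 61/3))*31292 = (8187 - 53/3)*31292 = (24508/3)*31292 = 766904336/3 ≈ 2.5563e+8)
f + B = 766904336/3 - 3592 = 766893560/3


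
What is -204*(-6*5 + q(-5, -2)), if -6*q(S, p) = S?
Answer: 5950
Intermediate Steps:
q(S, p) = -S/6
-204*(-6*5 + q(-5, -2)) = -204*(-6*5 - ⅙*(-5)) = -204*(-30 + ⅚) = -204*(-175/6) = 5950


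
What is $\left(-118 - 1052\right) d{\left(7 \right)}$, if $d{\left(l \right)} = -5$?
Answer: $5850$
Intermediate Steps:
$\left(-118 - 1052\right) d{\left(7 \right)} = \left(-118 - 1052\right) \left(-5\right) = \left(-1170\right) \left(-5\right) = 5850$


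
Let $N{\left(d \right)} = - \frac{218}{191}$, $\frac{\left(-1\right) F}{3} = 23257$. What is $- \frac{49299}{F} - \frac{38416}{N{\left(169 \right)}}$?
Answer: $\frac{85325398293}{2535013} \approx 33659.0$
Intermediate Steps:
$F = -69771$ ($F = \left(-3\right) 23257 = -69771$)
$N{\left(d \right)} = - \frac{218}{191}$ ($N{\left(d \right)} = \left(-218\right) \frac{1}{191} = - \frac{218}{191}$)
$- \frac{49299}{F} - \frac{38416}{N{\left(169 \right)}} = - \frac{49299}{-69771} - \frac{38416}{- \frac{218}{191}} = \left(-49299\right) \left(- \frac{1}{69771}\right) - - \frac{3668728}{109} = \frac{16433}{23257} + \frac{3668728}{109} = \frac{85325398293}{2535013}$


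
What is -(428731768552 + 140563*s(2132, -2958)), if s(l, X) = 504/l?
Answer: -228514050349154/533 ≈ -4.2873e+11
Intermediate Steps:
-(428731768552 + 140563*s(2132, -2958)) = -140563/(1/(504/2132 + 3050104)) = -140563/(1/(504*(1/2132) + 3050104)) = -140563/(1/(126/533 + 3050104)) = -140563/(1/(1625705558/533)) = -140563/533/1625705558 = -140563*1625705558/533 = -228514050349154/533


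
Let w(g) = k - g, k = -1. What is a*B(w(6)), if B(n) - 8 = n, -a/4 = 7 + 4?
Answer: -44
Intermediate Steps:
w(g) = -1 - g
a = -44 (a = -4*(7 + 4) = -4*11 = -44)
B(n) = 8 + n
a*B(w(6)) = -44*(8 + (-1 - 1*6)) = -44*(8 + (-1 - 6)) = -44*(8 - 7) = -44*1 = -44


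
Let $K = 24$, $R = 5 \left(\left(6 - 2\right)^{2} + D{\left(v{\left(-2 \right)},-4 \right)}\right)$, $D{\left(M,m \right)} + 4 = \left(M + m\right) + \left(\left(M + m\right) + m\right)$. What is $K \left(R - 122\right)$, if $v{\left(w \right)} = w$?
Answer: $-3408$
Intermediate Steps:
$D{\left(M,m \right)} = -4 + 2 M + 3 m$ ($D{\left(M,m \right)} = -4 + \left(\left(M + m\right) + \left(\left(M + m\right) + m\right)\right) = -4 + \left(\left(M + m\right) + \left(M + 2 m\right)\right) = -4 + \left(2 M + 3 m\right) = -4 + 2 M + 3 m$)
$R = -20$ ($R = 5 \left(\left(6 - 2\right)^{2} + \left(-4 + 2 \left(-2\right) + 3 \left(-4\right)\right)\right) = 5 \left(4^{2} - 20\right) = 5 \left(16 - 20\right) = 5 \left(-4\right) = -20$)
$K \left(R - 122\right) = 24 \left(-20 - 122\right) = 24 \left(-142\right) = -3408$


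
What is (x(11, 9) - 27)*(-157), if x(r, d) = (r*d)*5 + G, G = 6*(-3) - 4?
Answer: -70022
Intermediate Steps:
G = -22 (G = -18 - 4 = -22)
x(r, d) = -22 + 5*d*r (x(r, d) = (r*d)*5 - 22 = (d*r)*5 - 22 = 5*d*r - 22 = -22 + 5*d*r)
(x(11, 9) - 27)*(-157) = ((-22 + 5*9*11) - 27)*(-157) = ((-22 + 495) - 27)*(-157) = (473 - 27)*(-157) = 446*(-157) = -70022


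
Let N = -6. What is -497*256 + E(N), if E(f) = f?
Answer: -127238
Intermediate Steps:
-497*256 + E(N) = -497*256 - 6 = -127232 - 6 = -127238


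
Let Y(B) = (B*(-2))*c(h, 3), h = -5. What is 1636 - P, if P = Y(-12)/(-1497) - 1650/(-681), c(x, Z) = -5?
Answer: 185031098/113273 ≈ 1633.5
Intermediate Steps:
Y(B) = 10*B (Y(B) = (B*(-2))*(-5) = -2*B*(-5) = 10*B)
P = 283530/113273 (P = (10*(-12))/(-1497) - 1650/(-681) = -120*(-1/1497) - 1650*(-1/681) = 40/499 + 550/227 = 283530/113273 ≈ 2.5031)
1636 - P = 1636 - 1*283530/113273 = 1636 - 283530/113273 = 185031098/113273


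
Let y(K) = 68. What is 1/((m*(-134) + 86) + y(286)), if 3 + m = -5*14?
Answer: 1/9936 ≈ 0.00010064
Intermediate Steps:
m = -73 (m = -3 - 5*14 = -3 - 70 = -73)
1/((m*(-134) + 86) + y(286)) = 1/((-73*(-134) + 86) + 68) = 1/((9782 + 86) + 68) = 1/(9868 + 68) = 1/9936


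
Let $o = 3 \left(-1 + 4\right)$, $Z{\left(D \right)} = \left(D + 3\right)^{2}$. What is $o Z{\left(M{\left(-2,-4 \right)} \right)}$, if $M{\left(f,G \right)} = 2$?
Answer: $225$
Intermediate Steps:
$Z{\left(D \right)} = \left(3 + D\right)^{2}$
$o = 9$ ($o = 3 \cdot 3 = 9$)
$o Z{\left(M{\left(-2,-4 \right)} \right)} = 9 \left(3 + 2\right)^{2} = 9 \cdot 5^{2} = 9 \cdot 25 = 225$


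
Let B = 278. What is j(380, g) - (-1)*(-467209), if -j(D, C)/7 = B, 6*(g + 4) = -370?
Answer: -469155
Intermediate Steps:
g = -197/3 (g = -4 + (1/6)*(-370) = -4 - 185/3 = -197/3 ≈ -65.667)
j(D, C) = -1946 (j(D, C) = -7*278 = -1946)
j(380, g) - (-1)*(-467209) = -1946 - (-1)*(-467209) = -1946 - 1*467209 = -1946 - 467209 = -469155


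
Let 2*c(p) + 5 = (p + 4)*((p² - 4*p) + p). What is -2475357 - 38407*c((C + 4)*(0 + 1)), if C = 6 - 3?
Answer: -16588035/2 ≈ -8.2940e+6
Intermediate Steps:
C = 3
c(p) = -5/2 + (4 + p)*(p² - 3*p)/2 (c(p) = -5/2 + ((p + 4)*((p² - 4*p) + p))/2 = -5/2 + ((4 + p)*(p² - 3*p))/2 = -5/2 + (4 + p)*(p² - 3*p)/2)
-2475357 - 38407*c((C + 4)*(0 + 1)) = -2475357 - 38407*(-5/2 + ((3 + 4)*(0 + 1))²/2 + ((3 + 4)*(0 + 1))³/2 - 6*(3 + 4)*(0 + 1)) = -2475357 - 38407*(-5/2 + (7*1)²/2 + (7*1)³/2 - 42) = -2475357 - 38407*(-5/2 + (½)*7² + (½)*7³ - 6*7) = -2475357 - 38407*(-5/2 + (½)*49 + (½)*343 - 42) = -2475357 - 38407*(-5/2 + 49/2 + 343/2 - 42) = -2475357 - 38407*303/2 = -2475357 - 11637321/2 = -16588035/2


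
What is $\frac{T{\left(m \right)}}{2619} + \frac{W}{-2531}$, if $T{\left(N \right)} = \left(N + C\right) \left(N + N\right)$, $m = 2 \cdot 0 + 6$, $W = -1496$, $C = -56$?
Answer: $\frac{799808}{2209563} \approx 0.36198$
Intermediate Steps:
$m = 6$ ($m = 0 + 6 = 6$)
$T{\left(N \right)} = 2 N \left(-56 + N\right)$ ($T{\left(N \right)} = \left(N - 56\right) \left(N + N\right) = \left(-56 + N\right) 2 N = 2 N \left(-56 + N\right)$)
$\frac{T{\left(m \right)}}{2619} + \frac{W}{-2531} = \frac{2 \cdot 6 \left(-56 + 6\right)}{2619} - \frac{1496}{-2531} = 2 \cdot 6 \left(-50\right) \frac{1}{2619} - - \frac{1496}{2531} = \left(-600\right) \frac{1}{2619} + \frac{1496}{2531} = - \frac{200}{873} + \frac{1496}{2531} = \frac{799808}{2209563}$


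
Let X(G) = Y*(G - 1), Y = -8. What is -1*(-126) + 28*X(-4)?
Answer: 1246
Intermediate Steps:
X(G) = 8 - 8*G (X(G) = -8*(G - 1) = -8*(-1 + G) = 8 - 8*G)
-1*(-126) + 28*X(-4) = -1*(-126) + 28*(8 - 8*(-4)) = 126 + 28*(8 + 32) = 126 + 28*40 = 126 + 1120 = 1246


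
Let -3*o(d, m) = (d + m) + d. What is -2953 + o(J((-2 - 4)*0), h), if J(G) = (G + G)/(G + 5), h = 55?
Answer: -8914/3 ≈ -2971.3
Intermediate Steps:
J(G) = 2*G/(5 + G) (J(G) = (2*G)/(5 + G) = 2*G/(5 + G))
o(d, m) = -2*d/3 - m/3 (o(d, m) = -((d + m) + d)/3 = -(m + 2*d)/3 = -2*d/3 - m/3)
-2953 + o(J((-2 - 4)*0), h) = -2953 + (-4*(-2 - 4)*0/(3*(5 + (-2 - 4)*0)) - 1/3*55) = -2953 + (-4*(-6*0)/(3*(5 - 6*0)) - 55/3) = -2953 + (-4*0/(3*(5 + 0)) - 55/3) = -2953 + (-4*0/(3*5) - 55/3) = -2953 + (-2/3*0 - 55/3) = -2953 + (0 - 55/3) = -2953 - 55/3 = -8914/3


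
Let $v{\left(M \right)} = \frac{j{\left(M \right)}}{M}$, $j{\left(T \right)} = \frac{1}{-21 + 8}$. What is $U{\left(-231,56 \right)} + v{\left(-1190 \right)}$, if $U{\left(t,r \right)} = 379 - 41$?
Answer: $\frac{5228861}{15470} \approx 338.0$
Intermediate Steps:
$j{\left(T \right)} = - \frac{1}{13}$ ($j{\left(T \right)} = \frac{1}{-13} = - \frac{1}{13}$)
$U{\left(t,r \right)} = 338$
$v{\left(M \right)} = - \frac{1}{13 M}$
$U{\left(-231,56 \right)} + v{\left(-1190 \right)} = 338 - \frac{1}{13 \left(-1190\right)} = 338 - - \frac{1}{15470} = 338 + \frac{1}{15470} = \frac{5228861}{15470}$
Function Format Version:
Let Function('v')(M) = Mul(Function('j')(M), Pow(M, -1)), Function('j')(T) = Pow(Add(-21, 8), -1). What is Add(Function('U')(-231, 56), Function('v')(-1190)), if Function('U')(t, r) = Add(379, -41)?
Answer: Rational(5228861, 15470) ≈ 338.00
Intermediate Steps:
Function('j')(T) = Rational(-1, 13) (Function('j')(T) = Pow(-13, -1) = Rational(-1, 13))
Function('U')(t, r) = 338
Function('v')(M) = Mul(Rational(-1, 13), Pow(M, -1))
Add(Function('U')(-231, 56), Function('v')(-1190)) = Add(338, Mul(Rational(-1, 13), Pow(-1190, -1))) = Add(338, Mul(Rational(-1, 13), Rational(-1, 1190))) = Add(338, Rational(1, 15470)) = Rational(5228861, 15470)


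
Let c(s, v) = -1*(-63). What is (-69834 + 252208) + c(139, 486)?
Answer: 182437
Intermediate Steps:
c(s, v) = 63
(-69834 + 252208) + c(139, 486) = (-69834 + 252208) + 63 = 182374 + 63 = 182437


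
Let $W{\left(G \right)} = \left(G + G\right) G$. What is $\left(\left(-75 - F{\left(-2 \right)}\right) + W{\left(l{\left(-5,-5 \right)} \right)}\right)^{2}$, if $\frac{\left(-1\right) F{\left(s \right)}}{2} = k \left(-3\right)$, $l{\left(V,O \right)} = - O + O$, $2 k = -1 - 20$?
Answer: $144$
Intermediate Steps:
$k = - \frac{21}{2}$ ($k = \frac{-1 - 20}{2} = \frac{1}{2} \left(-21\right) = - \frac{21}{2} \approx -10.5$)
$l{\left(V,O \right)} = 0$
$W{\left(G \right)} = 2 G^{2}$ ($W{\left(G \right)} = 2 G G = 2 G^{2}$)
$F{\left(s \right)} = -63$ ($F{\left(s \right)} = - 2 \left(\left(- \frac{21}{2}\right) \left(-3\right)\right) = \left(-2\right) \frac{63}{2} = -63$)
$\left(\left(-75 - F{\left(-2 \right)}\right) + W{\left(l{\left(-5,-5 \right)} \right)}\right)^{2} = \left(\left(-75 - -63\right) + 2 \cdot 0^{2}\right)^{2} = \left(\left(-75 + 63\right) + 2 \cdot 0\right)^{2} = \left(-12 + 0\right)^{2} = \left(-12\right)^{2} = 144$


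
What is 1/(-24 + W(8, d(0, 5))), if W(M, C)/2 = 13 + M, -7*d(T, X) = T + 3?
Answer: 1/18 ≈ 0.055556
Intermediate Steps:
d(T, X) = -3/7 - T/7 (d(T, X) = -(T + 3)/7 = -(3 + T)/7 = -3/7 - T/7)
W(M, C) = 26 + 2*M (W(M, C) = 2*(13 + M) = 26 + 2*M)
1/(-24 + W(8, d(0, 5))) = 1/(-24 + (26 + 2*8)) = 1/(-24 + (26 + 16)) = 1/(-24 + 42) = 1/18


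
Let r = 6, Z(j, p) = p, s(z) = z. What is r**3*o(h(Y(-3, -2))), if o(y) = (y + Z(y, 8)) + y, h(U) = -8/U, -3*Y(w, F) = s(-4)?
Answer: -864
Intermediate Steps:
Y(w, F) = 4/3 (Y(w, F) = -1/3*(-4) = 4/3)
o(y) = 8 + 2*y (o(y) = (y + 8) + y = (8 + y) + y = 8 + 2*y)
r**3*o(h(Y(-3, -2))) = 6**3*(8 + 2*(-8/4/3)) = 216*(8 + 2*(-8*3/4)) = 216*(8 + 2*(-6)) = 216*(8 - 12) = 216*(-4) = -864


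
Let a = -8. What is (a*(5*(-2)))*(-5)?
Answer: -400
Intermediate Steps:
(a*(5*(-2)))*(-5) = -40*(-2)*(-5) = -8*(-10)*(-5) = 80*(-5) = -400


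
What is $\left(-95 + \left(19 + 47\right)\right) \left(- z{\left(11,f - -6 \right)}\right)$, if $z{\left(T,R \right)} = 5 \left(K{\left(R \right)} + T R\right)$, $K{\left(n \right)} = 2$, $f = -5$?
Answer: $1885$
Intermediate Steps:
$z{\left(T,R \right)} = 10 + 5 R T$ ($z{\left(T,R \right)} = 5 \left(2 + T R\right) = 5 \left(2 + R T\right) = 10 + 5 R T$)
$\left(-95 + \left(19 + 47\right)\right) \left(- z{\left(11,f - -6 \right)}\right) = \left(-95 + \left(19 + 47\right)\right) \left(- (10 + 5 \left(-5 - -6\right) 11)\right) = \left(-95 + 66\right) \left(- (10 + 5 \left(-5 + 6\right) 11)\right) = - 29 \left(- (10 + 5 \cdot 1 \cdot 11)\right) = - 29 \left(- (10 + 55)\right) = - 29 \left(\left(-1\right) 65\right) = \left(-29\right) \left(-65\right) = 1885$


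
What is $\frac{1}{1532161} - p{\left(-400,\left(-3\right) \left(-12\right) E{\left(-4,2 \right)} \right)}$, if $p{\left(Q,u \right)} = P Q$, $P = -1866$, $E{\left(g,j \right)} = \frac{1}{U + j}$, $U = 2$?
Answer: $- \frac{1143604970399}{1532161} \approx -7.464 \cdot 10^{5}$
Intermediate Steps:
$E{\left(g,j \right)} = \frac{1}{2 + j}$
$p{\left(Q,u \right)} = - 1866 Q$
$\frac{1}{1532161} - p{\left(-400,\left(-3\right) \left(-12\right) E{\left(-4,2 \right)} \right)} = \frac{1}{1532161} - \left(-1866\right) \left(-400\right) = \frac{1}{1532161} - 746400 = - \frac{1143604970399}{1532161}$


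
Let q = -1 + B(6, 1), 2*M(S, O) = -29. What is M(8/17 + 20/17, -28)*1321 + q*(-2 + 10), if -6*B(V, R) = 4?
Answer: -115007/6 ≈ -19168.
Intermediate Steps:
B(V, R) = -2/3 (B(V, R) = -1/6*4 = -2/3)
M(S, O) = -29/2 (M(S, O) = (1/2)*(-29) = -29/2)
q = -5/3 (q = -1 - 2/3 = -5/3 ≈ -1.6667)
M(8/17 + 20/17, -28)*1321 + q*(-2 + 10) = -29/2*1321 - 5*(-2 + 10)/3 = -38309/2 - 5/3*8 = -38309/2 - 40/3 = -115007/6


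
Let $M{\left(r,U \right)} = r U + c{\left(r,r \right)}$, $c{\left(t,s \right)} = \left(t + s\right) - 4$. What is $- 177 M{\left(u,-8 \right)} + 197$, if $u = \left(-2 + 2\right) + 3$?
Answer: $4091$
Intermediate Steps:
$c{\left(t,s \right)} = -4 + s + t$ ($c{\left(t,s \right)} = \left(s + t\right) - 4 = -4 + s + t$)
$u = 3$ ($u = 0 + 3 = 3$)
$M{\left(r,U \right)} = -4 + 2 r + U r$ ($M{\left(r,U \right)} = r U + \left(-4 + r + r\right) = U r + \left(-4 + 2 r\right) = -4 + 2 r + U r$)
$- 177 M{\left(u,-8 \right)} + 197 = - 177 \left(-4 + 2 \cdot 3 - 24\right) + 197 = - 177 \left(-4 + 6 - 24\right) + 197 = \left(-177\right) \left(-22\right) + 197 = 3894 + 197 = 4091$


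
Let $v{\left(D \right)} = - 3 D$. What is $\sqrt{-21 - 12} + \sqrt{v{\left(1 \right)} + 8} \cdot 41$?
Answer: $41 \sqrt{5} + i \sqrt{33} \approx 91.679 + 5.7446 i$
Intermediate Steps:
$\sqrt{-21 - 12} + \sqrt{v{\left(1 \right)} + 8} \cdot 41 = \sqrt{-21 - 12} + \sqrt{\left(-3\right) 1 + 8} \cdot 41 = \sqrt{-33} + \sqrt{-3 + 8} \cdot 41 = i \sqrt{33} + \sqrt{5} \cdot 41 = i \sqrt{33} + 41 \sqrt{5} = 41 \sqrt{5} + i \sqrt{33}$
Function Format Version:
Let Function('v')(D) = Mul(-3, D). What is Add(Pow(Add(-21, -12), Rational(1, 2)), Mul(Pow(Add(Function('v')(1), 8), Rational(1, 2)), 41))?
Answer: Add(Mul(41, Pow(5, Rational(1, 2))), Mul(I, Pow(33, Rational(1, 2)))) ≈ Add(91.679, Mul(5.7446, I))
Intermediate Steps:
Add(Pow(Add(-21, -12), Rational(1, 2)), Mul(Pow(Add(Function('v')(1), 8), Rational(1, 2)), 41)) = Add(Pow(Add(-21, -12), Rational(1, 2)), Mul(Pow(Add(Mul(-3, 1), 8), Rational(1, 2)), 41)) = Add(Pow(-33, Rational(1, 2)), Mul(Pow(Add(-3, 8), Rational(1, 2)), 41)) = Add(Mul(I, Pow(33, Rational(1, 2))), Mul(Pow(5, Rational(1, 2)), 41)) = Add(Mul(I, Pow(33, Rational(1, 2))), Mul(41, Pow(5, Rational(1, 2)))) = Add(Mul(41, Pow(5, Rational(1, 2))), Mul(I, Pow(33, Rational(1, 2))))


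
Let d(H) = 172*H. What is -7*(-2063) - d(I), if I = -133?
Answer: 37317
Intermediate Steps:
-7*(-2063) - d(I) = -7*(-2063) - 172*(-133) = 14441 - 1*(-22876) = 14441 + 22876 = 37317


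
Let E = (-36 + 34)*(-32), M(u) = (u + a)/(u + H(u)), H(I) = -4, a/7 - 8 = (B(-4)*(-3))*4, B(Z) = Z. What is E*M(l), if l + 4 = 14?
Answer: 4288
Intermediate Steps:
l = 10 (l = -4 + 14 = 10)
a = 392 (a = 56 + 7*(-4*(-3)*4) = 56 + 7*(12*4) = 56 + 7*48 = 56 + 336 = 392)
M(u) = (392 + u)/(-4 + u) (M(u) = (u + 392)/(u - 4) = (392 + u)/(-4 + u))
E = 64 (E = -2*(-32) = 64)
E*M(l) = 64*((392 + 10)/(-4 + 10)) = 64*(402/6) = 64*((⅙)*402) = 64*67 = 4288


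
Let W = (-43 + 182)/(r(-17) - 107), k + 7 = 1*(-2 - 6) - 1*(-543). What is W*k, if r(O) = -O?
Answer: -12232/15 ≈ -815.47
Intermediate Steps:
k = 528 (k = -7 + (1*(-2 - 6) - 1*(-543)) = -7 + (1*(-8) + 543) = -7 + (-8 + 543) = -7 + 535 = 528)
W = -139/90 (W = (-43 + 182)/(-1*(-17) - 107) = 139/(17 - 107) = 139/(-90) = 139*(-1/90) = -139/90 ≈ -1.5444)
W*k = -139/90*528 = -12232/15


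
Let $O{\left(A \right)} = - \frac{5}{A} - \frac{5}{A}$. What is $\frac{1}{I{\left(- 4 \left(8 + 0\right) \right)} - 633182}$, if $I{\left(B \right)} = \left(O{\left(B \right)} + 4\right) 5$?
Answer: $- \frac{16}{10130567} \approx -1.5794 \cdot 10^{-6}$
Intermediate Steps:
$O{\left(A \right)} = - \frac{10}{A}$
$I{\left(B \right)} = 20 - \frac{50}{B}$ ($I{\left(B \right)} = \left(- \frac{10}{B} + 4\right) 5 = \left(4 - \frac{10}{B}\right) 5 = 20 - \frac{50}{B}$)
$\frac{1}{I{\left(- 4 \left(8 + 0\right) \right)} - 633182} = \frac{1}{\left(20 - \frac{50}{\left(-4\right) \left(8 + 0\right)}\right) - 633182} = \frac{1}{\left(20 - \frac{50}{\left(-4\right) 8}\right) - 633182} = \frac{1}{\left(20 - \frac{50}{-32}\right) - 633182} = \frac{1}{\left(20 - - \frac{25}{16}\right) - 633182} = \frac{1}{\left(20 + \frac{25}{16}\right) - 633182} = \frac{1}{\frac{345}{16} - 633182} = \frac{1}{- \frac{10130567}{16}} = - \frac{16}{10130567}$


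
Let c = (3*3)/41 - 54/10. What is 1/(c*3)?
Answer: -205/3186 ≈ -0.064344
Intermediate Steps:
c = -1062/205 (c = 9*(1/41) - 54*⅒ = 9/41 - 27/5 = -1062/205 ≈ -5.1805)
1/(c*3) = 1/(-1062/205*3) = 1/(-3186/205) = -205/3186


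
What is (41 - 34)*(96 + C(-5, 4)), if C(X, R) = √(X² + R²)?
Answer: 672 + 7*√41 ≈ 716.82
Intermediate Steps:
C(X, R) = √(R² + X²)
(41 - 34)*(96 + C(-5, 4)) = (41 - 34)*(96 + √(4² + (-5)²)) = 7*(96 + √(16 + 25)) = 7*(96 + √41) = 672 + 7*√41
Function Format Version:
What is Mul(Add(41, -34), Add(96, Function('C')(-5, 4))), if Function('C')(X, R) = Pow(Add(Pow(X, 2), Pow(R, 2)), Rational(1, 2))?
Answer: Add(672, Mul(7, Pow(41, Rational(1, 2)))) ≈ 716.82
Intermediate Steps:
Function('C')(X, R) = Pow(Add(Pow(R, 2), Pow(X, 2)), Rational(1, 2))
Mul(Add(41, -34), Add(96, Function('C')(-5, 4))) = Mul(Add(41, -34), Add(96, Pow(Add(Pow(4, 2), Pow(-5, 2)), Rational(1, 2)))) = Mul(7, Add(96, Pow(Add(16, 25), Rational(1, 2)))) = Mul(7, Add(96, Pow(41, Rational(1, 2)))) = Add(672, Mul(7, Pow(41, Rational(1, 2))))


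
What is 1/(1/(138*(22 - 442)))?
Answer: -57960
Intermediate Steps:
1/(1/(138*(22 - 442))) = 1/(1/(138*(-420))) = 1/(1/(-57960)) = 1/(-1/57960) = -57960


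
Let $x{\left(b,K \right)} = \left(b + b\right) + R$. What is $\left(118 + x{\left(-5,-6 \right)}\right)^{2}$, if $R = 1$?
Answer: $11881$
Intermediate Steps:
$x{\left(b,K \right)} = 1 + 2 b$ ($x{\left(b,K \right)} = \left(b + b\right) + 1 = 2 b + 1 = 1 + 2 b$)
$\left(118 + x{\left(-5,-6 \right)}\right)^{2} = \left(118 + \left(1 + 2 \left(-5\right)\right)\right)^{2} = \left(118 + \left(1 - 10\right)\right)^{2} = \left(118 - 9\right)^{2} = 109^{2} = 11881$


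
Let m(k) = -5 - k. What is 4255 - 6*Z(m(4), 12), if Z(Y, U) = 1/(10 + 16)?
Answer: 55312/13 ≈ 4254.8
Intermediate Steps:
Z(Y, U) = 1/26
4255 - 6*Z(m(4), 12) = 4255 - 6/26 = 4255 - 1*3/13 = 4255 - 3/13 = 55312/13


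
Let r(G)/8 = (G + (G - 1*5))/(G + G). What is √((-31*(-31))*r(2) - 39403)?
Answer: 5*I*√1653 ≈ 203.29*I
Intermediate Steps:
r(G) = 4*(-5 + 2*G)/G (r(G) = 8*((G + (G - 1*5))/(G + G)) = 8*((G + (G - 5))/((2*G))) = 8*((G + (-5 + G))*(1/(2*G))) = 8*((-5 + 2*G)*(1/(2*G))) = 8*((-5 + 2*G)/(2*G)) = 4*(-5 + 2*G)/G)
√((-31*(-31))*r(2) - 39403) = √((-31*(-31))*(8 - 20/2) - 39403) = √(961*(8 - 20*½) - 39403) = √(961*(8 - 10) - 39403) = √(961*(-2) - 39403) = √(-1922 - 39403) = √(-41325) = 5*I*√1653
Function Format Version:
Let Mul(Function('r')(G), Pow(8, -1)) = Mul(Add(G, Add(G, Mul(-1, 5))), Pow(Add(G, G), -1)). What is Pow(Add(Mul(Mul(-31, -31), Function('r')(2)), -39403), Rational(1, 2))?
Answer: Mul(5, I, Pow(1653, Rational(1, 2))) ≈ Mul(203.29, I)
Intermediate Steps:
Function('r')(G) = Mul(4, Pow(G, -1), Add(-5, Mul(2, G))) (Function('r')(G) = Mul(8, Mul(Add(G, Add(G, Mul(-1, 5))), Pow(Add(G, G), -1))) = Mul(8, Mul(Add(G, Add(G, -5)), Pow(Mul(2, G), -1))) = Mul(8, Mul(Add(G, Add(-5, G)), Mul(Rational(1, 2), Pow(G, -1)))) = Mul(8, Mul(Add(-5, Mul(2, G)), Mul(Rational(1, 2), Pow(G, -1)))) = Mul(8, Mul(Rational(1, 2), Pow(G, -1), Add(-5, Mul(2, G)))) = Mul(4, Pow(G, -1), Add(-5, Mul(2, G))))
Pow(Add(Mul(Mul(-31, -31), Function('r')(2)), -39403), Rational(1, 2)) = Pow(Add(Mul(Mul(-31, -31), Add(8, Mul(-20, Pow(2, -1)))), -39403), Rational(1, 2)) = Pow(Add(Mul(961, Add(8, Mul(-20, Rational(1, 2)))), -39403), Rational(1, 2)) = Pow(Add(Mul(961, Add(8, -10)), -39403), Rational(1, 2)) = Pow(Add(Mul(961, -2), -39403), Rational(1, 2)) = Pow(Add(-1922, -39403), Rational(1, 2)) = Pow(-41325, Rational(1, 2)) = Mul(5, I, Pow(1653, Rational(1, 2)))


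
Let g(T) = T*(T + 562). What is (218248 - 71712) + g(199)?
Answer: 297975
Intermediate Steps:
g(T) = T*(562 + T)
(218248 - 71712) + g(199) = (218248 - 71712) + 199*(562 + 199) = 146536 + 199*761 = 146536 + 151439 = 297975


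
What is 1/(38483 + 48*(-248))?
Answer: 1/26579 ≈ 3.7624e-5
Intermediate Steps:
1/(38483 + 48*(-248)) = 1/(38483 - 11904) = 1/26579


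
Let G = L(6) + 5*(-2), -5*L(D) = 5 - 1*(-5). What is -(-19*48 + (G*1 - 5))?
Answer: 929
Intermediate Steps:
L(D) = -2 (L(D) = -(5 - 1*(-5))/5 = -(5 + 5)/5 = -⅕*10 = -2)
G = -12 (G = -2 + 5*(-2) = -2 - 10 = -12)
-(-19*48 + (G*1 - 5)) = -(-19*48 + (-12*1 - 5)) = -(-912 + (-12 - 5)) = -(-912 - 17) = -1*(-929) = 929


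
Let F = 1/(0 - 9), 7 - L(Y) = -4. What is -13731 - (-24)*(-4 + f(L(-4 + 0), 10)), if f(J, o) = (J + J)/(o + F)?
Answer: -1225851/89 ≈ -13774.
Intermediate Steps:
L(Y) = 11 (L(Y) = 7 - 1*(-4) = 7 + 4 = 11)
F = -1/9 (F = 1/(-9) = -1/9 ≈ -0.11111)
f(J, o) = 2*J/(-1/9 + o) (f(J, o) = (J + J)/(o - 1/9) = (2*J)/(-1/9 + o) = 2*J/(-1/9 + o))
-13731 - (-24)*(-4 + f(L(-4 + 0), 10)) = -13731 - (-24)*(-4 + 18*11/(-1 + 9*10)) = -13731 - (-24)*(-4 + 18*11/(-1 + 90)) = -13731 - (-24)*(-4 + 18*11/89) = -13731 - (-24)*(-4 + 18*11*(1/89)) = -13731 - (-24)*(-4 + 198/89) = -13731 - (-24)*(-158)/89 = -13731 - 1*3792/89 = -13731 - 3792/89 = -1225851/89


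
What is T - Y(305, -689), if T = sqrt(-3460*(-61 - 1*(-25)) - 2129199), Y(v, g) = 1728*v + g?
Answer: -526351 + 7*I*sqrt(40911) ≈ -5.2635e+5 + 1415.9*I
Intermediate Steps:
Y(v, g) = g + 1728*v
T = 7*I*sqrt(40911) (T = sqrt(-3460*(-61 + 25) - 2129199) = sqrt(-3460*(-36) - 2129199) = sqrt(124560 - 2129199) = sqrt(-2004639) = 7*I*sqrt(40911) ≈ 1415.9*I)
T - Y(305, -689) = 7*I*sqrt(40911) - (-689 + 1728*305) = 7*I*sqrt(40911) - (-689 + 527040) = 7*I*sqrt(40911) - 1*526351 = 7*I*sqrt(40911) - 526351 = -526351 + 7*I*sqrt(40911)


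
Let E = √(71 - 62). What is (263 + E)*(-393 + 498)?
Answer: 27930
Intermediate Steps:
E = 3 (E = √9 = 3)
(263 + E)*(-393 + 498) = (263 + 3)*(-393 + 498) = 266*105 = 27930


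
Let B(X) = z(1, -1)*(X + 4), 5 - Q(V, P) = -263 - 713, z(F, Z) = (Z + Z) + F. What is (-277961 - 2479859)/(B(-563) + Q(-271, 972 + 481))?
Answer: -137891/77 ≈ -1790.8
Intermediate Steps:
z(F, Z) = F + 2*Z (z(F, Z) = 2*Z + F = F + 2*Z)
Q(V, P) = 981 (Q(V, P) = 5 - (-263 - 713) = 5 - 1*(-976) = 5 + 976 = 981)
B(X) = -4 - X (B(X) = (1 + 2*(-1))*(X + 4) = (1 - 2)*(4 + X) = -(4 + X) = -4 - X)
(-277961 - 2479859)/(B(-563) + Q(-271, 972 + 481)) = (-277961 - 2479859)/((-4 - 1*(-563)) + 981) = -2757820/((-4 + 563) + 981) = -2757820/(559 + 981) = -2757820/1540 = -2757820*1/1540 = -137891/77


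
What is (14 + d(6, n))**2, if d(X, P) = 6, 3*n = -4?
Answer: 400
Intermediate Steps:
n = -4/3 (n = (1/3)*(-4) = -4/3 ≈ -1.3333)
(14 + d(6, n))**2 = (14 + 6)**2 = 20**2 = 400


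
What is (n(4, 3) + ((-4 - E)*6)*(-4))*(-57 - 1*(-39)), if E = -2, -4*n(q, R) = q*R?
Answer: -810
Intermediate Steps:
n(q, R) = -R*q/4 (n(q, R) = -q*R/4 = -R*q/4)
(n(4, 3) + ((-4 - E)*6)*(-4))*(-57 - 1*(-39)) = (-¼*3*4 + ((-4 - 1*(-2))*6)*(-4))*(-57 - 1*(-39)) = (-3 + ((-4 + 2)*6)*(-4))*(-57 + 39) = (-3 - 2*6*(-4))*(-18) = (-3 - 12*(-4))*(-18) = (-3 + 48)*(-18) = 45*(-18) = -810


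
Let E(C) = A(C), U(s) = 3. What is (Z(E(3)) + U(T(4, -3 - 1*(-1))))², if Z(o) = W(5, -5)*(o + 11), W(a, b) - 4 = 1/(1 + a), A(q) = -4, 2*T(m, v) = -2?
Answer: 37249/36 ≈ 1034.7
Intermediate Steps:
T(m, v) = -1 (T(m, v) = (½)*(-2) = -1)
E(C) = -4
W(a, b) = 4 + 1/(1 + a)
Z(o) = 275/6 + 25*o/6 (Z(o) = ((5 + 4*5)/(1 + 5))*(o + 11) = ((5 + 20)/6)*(11 + o) = ((⅙)*25)*(11 + o) = 25*(11 + o)/6 = 275/6 + 25*o/6)
(Z(E(3)) + U(T(4, -3 - 1*(-1))))² = ((275/6 + (25/6)*(-4)) + 3)² = ((275/6 - 50/3) + 3)² = (175/6 + 3)² = (193/6)² = 37249/36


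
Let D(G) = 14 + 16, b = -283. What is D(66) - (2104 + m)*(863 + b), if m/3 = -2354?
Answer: 2875670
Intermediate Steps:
m = -7062 (m = 3*(-2354) = -7062)
D(G) = 30
D(66) - (2104 + m)*(863 + b) = 30 - (2104 - 7062)*(863 - 283) = 30 - (-4958)*580 = 30 - 1*(-2875640) = 30 + 2875640 = 2875670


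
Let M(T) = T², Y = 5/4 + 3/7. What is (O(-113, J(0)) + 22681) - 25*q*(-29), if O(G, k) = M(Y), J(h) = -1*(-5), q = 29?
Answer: 34267713/784 ≈ 43709.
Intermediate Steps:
Y = 47/28 (Y = 5*(¼) + 3*(⅐) = 5/4 + 3/7 = 47/28 ≈ 1.6786)
J(h) = 5
O(G, k) = 2209/784 (O(G, k) = (47/28)² = 2209/784)
(O(-113, J(0)) + 22681) - 25*q*(-29) = (2209/784 + 22681) - 25*29*(-29) = 17784113/784 - 725*(-29) = 17784113/784 + 21025 = 34267713/784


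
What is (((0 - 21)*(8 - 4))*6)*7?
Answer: -3528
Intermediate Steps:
(((0 - 21)*(8 - 4))*6)*7 = (-21*4*6)*7 = -84*6*7 = -504*7 = -3528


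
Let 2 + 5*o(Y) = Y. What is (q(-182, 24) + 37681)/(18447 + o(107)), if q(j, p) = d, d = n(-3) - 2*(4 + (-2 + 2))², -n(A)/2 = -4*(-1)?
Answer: 12547/6156 ≈ 2.0382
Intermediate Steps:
o(Y) = -⅖ + Y/5
n(A) = -8 (n(A) = -(-8)*(-1) = -2*4 = -8)
d = -40 (d = -8 - 2*(4 + (-2 + 2))² = -8 - 2*(4 + 0)² = -8 - 2*4² = -8 - 2*16 = -8 - 32 = -40)
q(j, p) = -40
(q(-182, 24) + 37681)/(18447 + o(107)) = (-40 + 37681)/(18447 + (-⅖ + (⅕)*107)) = 37641/(18447 + (-⅖ + 107/5)) = 37641/(18447 + 21) = 37641/18468 = 37641*(1/18468) = 12547/6156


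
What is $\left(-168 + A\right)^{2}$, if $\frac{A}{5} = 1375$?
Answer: $44983849$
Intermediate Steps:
$A = 6875$ ($A = 5 \cdot 1375 = 6875$)
$\left(-168 + A\right)^{2} = \left(-168 + 6875\right)^{2} = 6707^{2} = 44983849$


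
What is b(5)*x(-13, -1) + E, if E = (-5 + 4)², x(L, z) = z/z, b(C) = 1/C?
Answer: 6/5 ≈ 1.2000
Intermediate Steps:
x(L, z) = 1
E = 1 (E = (-1)² = 1)
b(5)*x(-13, -1) + E = 1/5 + 1 = (⅕)*1 + 1 = ⅕ + 1 = 6/5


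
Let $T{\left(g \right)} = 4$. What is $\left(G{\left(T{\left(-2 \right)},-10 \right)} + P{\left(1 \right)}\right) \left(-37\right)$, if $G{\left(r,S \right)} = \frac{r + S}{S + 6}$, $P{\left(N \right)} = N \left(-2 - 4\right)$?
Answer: $\frac{333}{2} \approx 166.5$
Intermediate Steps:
$P{\left(N \right)} = - 6 N$ ($P{\left(N \right)} = N \left(-6\right) = - 6 N$)
$G{\left(r,S \right)} = \frac{S + r}{6 + S}$
$\left(G{\left(T{\left(-2 \right)},-10 \right)} + P{\left(1 \right)}\right) \left(-37\right) = \left(\frac{-10 + 4}{6 - 10} - 6\right) \left(-37\right) = \left(\frac{1}{-4} \left(-6\right) - 6\right) \left(-37\right) = \left(\left(- \frac{1}{4}\right) \left(-6\right) - 6\right) \left(-37\right) = \left(\frac{3}{2} - 6\right) \left(-37\right) = \left(- \frac{9}{2}\right) \left(-37\right) = \frac{333}{2}$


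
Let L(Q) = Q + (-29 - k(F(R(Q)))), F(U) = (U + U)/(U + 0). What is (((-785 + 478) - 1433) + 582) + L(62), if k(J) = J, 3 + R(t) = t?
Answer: -1127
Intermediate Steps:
R(t) = -3 + t
F(U) = 2 (F(U) = (2*U)/U = 2)
L(Q) = -31 + Q (L(Q) = Q + (-29 - 1*2) = Q + (-29 - 2) = Q - 31 = -31 + Q)
(((-785 + 478) - 1433) + 582) + L(62) = (((-785 + 478) - 1433) + 582) + (-31 + 62) = ((-307 - 1433) + 582) + 31 = (-1740 + 582) + 31 = -1158 + 31 = -1127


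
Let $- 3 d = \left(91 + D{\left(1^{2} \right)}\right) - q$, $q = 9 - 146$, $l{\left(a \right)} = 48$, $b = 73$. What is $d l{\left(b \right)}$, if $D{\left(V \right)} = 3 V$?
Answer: $-3696$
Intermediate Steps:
$q = -137$
$d = -77$ ($d = - \frac{\left(91 + 3 \cdot 1^{2}\right) - -137}{3} = - \frac{\left(91 + 3 \cdot 1\right) + 137}{3} = - \frac{\left(91 + 3\right) + 137}{3} = - \frac{94 + 137}{3} = \left(- \frac{1}{3}\right) 231 = -77$)
$d l{\left(b \right)} = \left(-77\right) 48 = -3696$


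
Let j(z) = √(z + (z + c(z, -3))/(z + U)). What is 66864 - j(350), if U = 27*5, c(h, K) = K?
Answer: 66864 - 31*√85845/485 ≈ 66845.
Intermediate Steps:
U = 135
j(z) = √(z + (-3 + z)/(135 + z)) (j(z) = √(z + (z - 3)/(z + 135)) = √(z + (-3 + z)/(135 + z)))
66864 - j(350) = 66864 - √((-3 + 350 + 350*(135 + 350))/(135 + 350)) = 66864 - √((-3 + 350 + 350*485)/485) = 66864 - √((-3 + 350 + 169750)/485) = 66864 - √((1/485)*170097) = 66864 - √(170097/485) = 66864 - 31*√85845/485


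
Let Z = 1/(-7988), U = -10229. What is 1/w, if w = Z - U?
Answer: 7988/81709251 ≈ 9.7761e-5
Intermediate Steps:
Z = -1/7988 ≈ -0.00012519
w = 81709251/7988 (w = -1/7988 - 1*(-10229) = -1/7988 + 10229 = 81709251/7988 ≈ 10229.)
1/w = 1/(81709251/7988) = 7988/81709251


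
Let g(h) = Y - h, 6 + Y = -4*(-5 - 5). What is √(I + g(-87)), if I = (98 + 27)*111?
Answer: 2*√3499 ≈ 118.30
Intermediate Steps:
I = 13875 (I = 125*111 = 13875)
Y = 34 (Y = -6 - 4*(-5 - 5) = -6 - 4*(-10) = -6 + 40 = 34)
g(h) = 34 - h
√(I + g(-87)) = √(13875 + (34 - 1*(-87))) = √(13875 + (34 + 87)) = √(13875 + 121) = √13996 = 2*√3499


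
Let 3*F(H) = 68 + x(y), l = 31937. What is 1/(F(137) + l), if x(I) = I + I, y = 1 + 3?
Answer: 3/95887 ≈ 3.1287e-5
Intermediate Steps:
y = 4
x(I) = 2*I
F(H) = 76/3 (F(H) = (68 + 2*4)/3 = (68 + 8)/3 = (⅓)*76 = 76/3)
1/(F(137) + l) = 1/(76/3 + 31937) = 1/(95887/3) = 3/95887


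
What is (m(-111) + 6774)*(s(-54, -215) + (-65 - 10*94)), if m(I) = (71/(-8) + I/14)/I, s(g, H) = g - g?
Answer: -14106221875/2072 ≈ -6.8080e+6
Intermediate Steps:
s(g, H) = 0
m(I) = (-71/8 + I/14)/I (m(I) = (71*(-1/8) + I*(1/14))/I = (-71/8 + I/14)/I)
(m(-111) + 6774)*(s(-54, -215) + (-65 - 10*94)) = ((1/56)*(-497 + 4*(-111))/(-111) + 6774)*(0 + (-65 - 10*94)) = ((1/56)*(-1/111)*(-497 - 444) + 6774)*(0 + (-65 - 940)) = ((1/56)*(-1/111)*(-941) + 6774)*(0 - 1005) = (941/6216 + 6774)*(-1005) = (42108125/6216)*(-1005) = -14106221875/2072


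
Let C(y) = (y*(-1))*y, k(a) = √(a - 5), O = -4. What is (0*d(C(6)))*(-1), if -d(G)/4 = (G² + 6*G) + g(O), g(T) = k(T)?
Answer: 0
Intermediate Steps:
k(a) = √(-5 + a)
g(T) = √(-5 + T)
C(y) = -y² (C(y) = (-y)*y = -y²)
d(G) = -24*G - 12*I - 4*G² (d(G) = -4*((G² + 6*G) + √(-5 - 4)) = -4*((G² + 6*G) + √(-9)) = -4*((G² + 6*G) + 3*I) = -4*(G² + 3*I + 6*G) = -24*G - 12*I - 4*G²)
(0*d(C(6)))*(-1) = (0*(-(-24)*6² - 12*I - 4*(-1*6²)²))*(-1) = (0*(-(-24)*36 - 12*I - 4*(-1*36)²))*(-1) = (0*(-24*(-36) - 12*I - 4*(-36)²))*(-1) = (0*(864 - 12*I - 4*1296))*(-1) = (0*(864 - 12*I - 5184))*(-1) = (0*(-4320 - 12*I))*(-1) = 0*(-1) = 0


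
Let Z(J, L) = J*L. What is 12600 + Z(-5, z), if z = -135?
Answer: 13275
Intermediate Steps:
12600 + Z(-5, z) = 12600 - 5*(-135) = 12600 + 675 = 13275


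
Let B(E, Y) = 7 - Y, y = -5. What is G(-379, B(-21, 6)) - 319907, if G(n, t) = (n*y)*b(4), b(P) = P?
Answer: -312327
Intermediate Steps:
G(n, t) = -20*n (G(n, t) = (n*(-5))*4 = -5*n*4 = -20*n)
G(-379, B(-21, 6)) - 319907 = -20*(-379) - 319907 = 7580 - 319907 = -312327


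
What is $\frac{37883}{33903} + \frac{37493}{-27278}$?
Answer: $- \frac{237752705}{924806034} \approx -0.25708$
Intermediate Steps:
$\frac{37883}{33903} + \frac{37493}{-27278} = 37883 \cdot \frac{1}{33903} + 37493 \left(- \frac{1}{27278}\right) = \frac{37883}{33903} - \frac{37493}{27278} = - \frac{237752705}{924806034}$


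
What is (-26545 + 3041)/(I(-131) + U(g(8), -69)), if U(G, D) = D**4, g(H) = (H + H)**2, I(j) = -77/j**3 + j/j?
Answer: -52839130864/50957752964179 ≈ -0.0010369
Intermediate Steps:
I(j) = 1 - 77/j**3 (I(j) = -77/j**3 + 1 = 1 - 77/j**3)
g(H) = 4*H**2 (g(H) = (2*H)**2 = 4*H**2)
(-26545 + 3041)/(I(-131) + U(g(8), -69)) = (-26545 + 3041)/((1 - 77/(-131)**3) + (-69)**4) = -23504/((1 - 77*(-1/2248091)) + 22667121) = -23504/((1 + 77/2248091) + 22667121) = -23504/(2248168/2248091 + 22667121) = -23504/50957752964179/2248091 = -23504*2248091/50957752964179 = -52839130864/50957752964179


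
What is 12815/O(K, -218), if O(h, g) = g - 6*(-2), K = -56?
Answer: -12815/206 ≈ -62.209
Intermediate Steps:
O(h, g) = 12 + g (O(h, g) = g + 12 = 12 + g)
12815/O(K, -218) = 12815/(12 - 218) = 12815/(-206) = 12815*(-1/206) = -12815/206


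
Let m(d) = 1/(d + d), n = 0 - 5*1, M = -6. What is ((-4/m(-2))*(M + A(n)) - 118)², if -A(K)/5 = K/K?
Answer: 86436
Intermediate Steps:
n = -5 (n = 0 - 5 = -5)
A(K) = -5 (A(K) = -5*K/K = -5*1 = -5)
m(d) = 1/(2*d)
((-4/m(-2))*(M + A(n)) - 118)² = ((-4/((½)/(-2)))*(-6 - 5) - 118)² = (-4/((½)*(-½))*(-11) - 118)² = (-4/(-¼)*(-11) - 118)² = (-4*(-4)*(-11) - 118)² = (16*(-11) - 118)² = (-176 - 118)² = (-294)² = 86436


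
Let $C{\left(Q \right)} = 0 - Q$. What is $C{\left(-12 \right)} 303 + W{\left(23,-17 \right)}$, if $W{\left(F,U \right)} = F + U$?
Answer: $3642$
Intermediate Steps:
$C{\left(Q \right)} = - Q$
$C{\left(-12 \right)} 303 + W{\left(23,-17 \right)} = \left(-1\right) \left(-12\right) 303 + \left(23 - 17\right) = 12 \cdot 303 + 6 = 3636 + 6 = 3642$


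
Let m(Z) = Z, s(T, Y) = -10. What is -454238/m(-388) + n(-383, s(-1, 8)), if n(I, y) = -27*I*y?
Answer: -19834421/194 ≈ -1.0224e+5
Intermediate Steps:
n(I, y) = -27*I*y
-454238/m(-388) + n(-383, s(-1, 8)) = -454238/(-388) - 27*(-383)*(-10) = -454238*(-1/388) - 103410 = 227119/194 - 103410 = -19834421/194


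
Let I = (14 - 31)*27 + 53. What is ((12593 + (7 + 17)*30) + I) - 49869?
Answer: -36962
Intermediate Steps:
I = -406 (I = -17*27 + 53 = -459 + 53 = -406)
((12593 + (7 + 17)*30) + I) - 49869 = ((12593 + (7 + 17)*30) - 406) - 49869 = ((12593 + 24*30) - 406) - 49869 = ((12593 + 720) - 406) - 49869 = (13313 - 406) - 49869 = 12907 - 49869 = -36962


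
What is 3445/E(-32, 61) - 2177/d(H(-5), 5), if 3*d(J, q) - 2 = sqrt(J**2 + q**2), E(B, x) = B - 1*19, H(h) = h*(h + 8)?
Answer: -30218/2091 - 10885*sqrt(10)/82 ≈ -434.22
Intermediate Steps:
H(h) = h*(8 + h)
E(B, x) = -19 + B (E(B, x) = B - 19 = -19 + B)
d(J, q) = 2/3 + sqrt(J**2 + q**2)/3
3445/E(-32, 61) - 2177/d(H(-5), 5) = 3445/(-19 - 32) - 2177/(2/3 + sqrt((-5*(8 - 5))**2 + 5**2)/3) = 3445/(-51) - 2177/(2/3 + sqrt((-5*3)**2 + 25)/3) = 3445*(-1/51) - 2177/(2/3 + sqrt((-15)**2 + 25)/3) = -3445/51 - 2177/(2/3 + sqrt(225 + 25)/3) = -3445/51 - 2177/(2/3 + sqrt(250)/3) = -3445/51 - 2177/(2/3 + (5*sqrt(10))/3) = -3445/51 - 2177/(2/3 + 5*sqrt(10)/3)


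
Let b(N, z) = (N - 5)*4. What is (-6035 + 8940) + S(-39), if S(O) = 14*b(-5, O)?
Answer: 2345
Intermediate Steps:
b(N, z) = -20 + 4*N (b(N, z) = (-5 + N)*4 = -20 + 4*N)
S(O) = -560 (S(O) = 14*(-20 + 4*(-5)) = 14*(-20 - 20) = 14*(-40) = -560)
(-6035 + 8940) + S(-39) = (-6035 + 8940) - 560 = 2905 - 560 = 2345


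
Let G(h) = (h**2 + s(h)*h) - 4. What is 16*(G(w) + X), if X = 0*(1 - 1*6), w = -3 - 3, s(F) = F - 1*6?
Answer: 1664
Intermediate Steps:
s(F) = -6 + F (s(F) = F - 6 = -6 + F)
w = -6
G(h) = -4 + h**2 + h*(-6 + h) (G(h) = (h**2 + (-6 + h)*h) - 4 = (h**2 + h*(-6 + h)) - 4 = -4 + h**2 + h*(-6 + h))
X = 0 (X = 0*(1 - 6) = 0*(-5) = 0)
16*(G(w) + X) = 16*((-4 + (-6)**2 - 6*(-6 - 6)) + 0) = 16*((-4 + 36 - 6*(-12)) + 0) = 16*((-4 + 36 + 72) + 0) = 16*(104 + 0) = 16*104 = 1664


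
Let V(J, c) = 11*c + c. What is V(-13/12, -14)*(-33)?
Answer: 5544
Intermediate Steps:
V(J, c) = 12*c
V(-13/12, -14)*(-33) = (12*(-14))*(-33) = -168*(-33) = 5544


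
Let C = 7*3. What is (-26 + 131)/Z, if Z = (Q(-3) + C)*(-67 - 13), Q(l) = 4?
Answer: -21/400 ≈ -0.052500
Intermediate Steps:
C = 21
Z = -2000 (Z = (4 + 21)*(-67 - 13) = 25*(-80) = -2000)
(-26 + 131)/Z = (-26 + 131)/(-2000) = 105*(-1/2000) = -21/400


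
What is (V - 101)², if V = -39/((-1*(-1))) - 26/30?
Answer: 4464769/225 ≈ 19843.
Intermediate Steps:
V = -598/15 (V = -39/1 - 26*1/30 = -39*1 - 13/15 = -39 - 13/15 = -598/15 ≈ -39.867)
(V - 101)² = (-598/15 - 101)² = (-2113/15)² = 4464769/225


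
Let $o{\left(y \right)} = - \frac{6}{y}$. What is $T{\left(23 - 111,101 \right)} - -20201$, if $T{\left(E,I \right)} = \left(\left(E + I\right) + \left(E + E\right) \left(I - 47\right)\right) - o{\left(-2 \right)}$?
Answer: $10707$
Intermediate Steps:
$T{\left(E,I \right)} = -3 + E + I + 2 E \left(-47 + I\right)$ ($T{\left(E,I \right)} = \left(\left(E + I\right) + \left(E + E\right) \left(I - 47\right)\right) - - \frac{6}{-2} = \left(\left(E + I\right) + 2 E \left(-47 + I\right)\right) - \left(-6\right) \left(- \frac{1}{2}\right) = \left(\left(E + I\right) + 2 E \left(-47 + I\right)\right) - 3 = \left(E + I + 2 E \left(-47 + I\right)\right) - 3 = -3 + E + I + 2 E \left(-47 + I\right)$)
$T{\left(23 - 111,101 \right)} - -20201 = \left(-3 + 101 - 93 \left(23 - 111\right) + 2 \left(23 - 111\right) 101\right) - -20201 = \left(-3 + 101 - 93 \left(23 - 111\right) + 2 \left(23 - 111\right) 101\right) + 20201 = \left(-3 + 101 - -8184 + 2 \left(-88\right) 101\right) + 20201 = \left(-3 + 101 + 8184 - 17776\right) + 20201 = -9494 + 20201 = 10707$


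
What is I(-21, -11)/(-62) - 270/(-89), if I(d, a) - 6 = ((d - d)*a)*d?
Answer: 8103/2759 ≈ 2.9369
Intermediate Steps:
I(d, a) = 6 (I(d, a) = 6 + ((d - d)*a)*d = 6 + (0*a)*d = 6 + 0*d = 6 + 0 = 6)
I(-21, -11)/(-62) - 270/(-89) = 6/(-62) - 270/(-89) = 6*(-1/62) - 270*(-1/89) = -3/31 + 270/89 = 8103/2759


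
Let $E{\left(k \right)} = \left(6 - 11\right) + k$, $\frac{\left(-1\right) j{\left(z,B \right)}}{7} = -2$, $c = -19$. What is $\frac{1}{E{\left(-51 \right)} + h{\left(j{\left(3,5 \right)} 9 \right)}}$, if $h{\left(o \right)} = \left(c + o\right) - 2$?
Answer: $\frac{1}{49} \approx 0.020408$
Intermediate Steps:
$j{\left(z,B \right)} = 14$ ($j{\left(z,B \right)} = \left(-7\right) \left(-2\right) = 14$)
$E{\left(k \right)} = -5 + k$
$h{\left(o \right)} = -21 + o$ ($h{\left(o \right)} = \left(-19 + o\right) - 2 = -21 + o$)
$\frac{1}{E{\left(-51 \right)} + h{\left(j{\left(3,5 \right)} 9 \right)}} = \frac{1}{\left(-5 - 51\right) + \left(-21 + 14 \cdot 9\right)} = \frac{1}{-56 + \left(-21 + 126\right)} = \frac{1}{-56 + 105} = \frac{1}{49}$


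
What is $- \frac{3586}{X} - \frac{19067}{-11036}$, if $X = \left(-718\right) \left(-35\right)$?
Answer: $\frac{219789307}{138667340} \approx 1.585$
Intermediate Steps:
$X = 25130$
$- \frac{3586}{X} - \frac{19067}{-11036} = - \frac{3586}{25130} - \frac{19067}{-11036} = \left(-3586\right) \frac{1}{25130} - - \frac{19067}{11036} = - \frac{1793}{12565} + \frac{19067}{11036} = \frac{219789307}{138667340}$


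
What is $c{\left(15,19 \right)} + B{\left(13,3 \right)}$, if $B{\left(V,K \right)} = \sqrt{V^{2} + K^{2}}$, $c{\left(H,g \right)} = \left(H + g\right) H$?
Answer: $510 + \sqrt{178} \approx 523.34$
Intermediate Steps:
$c{\left(H,g \right)} = H \left(H + g\right)$
$B{\left(V,K \right)} = \sqrt{K^{2} + V^{2}}$
$c{\left(15,19 \right)} + B{\left(13,3 \right)} = 15 \left(15 + 19\right) + \sqrt{3^{2} + 13^{2}} = 15 \cdot 34 + \sqrt{9 + 169} = 510 + \sqrt{178}$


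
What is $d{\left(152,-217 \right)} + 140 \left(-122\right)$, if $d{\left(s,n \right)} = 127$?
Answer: $-16953$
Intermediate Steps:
$d{\left(152,-217 \right)} + 140 \left(-122\right) = 127 + 140 \left(-122\right) = 127 - 17080 = -16953$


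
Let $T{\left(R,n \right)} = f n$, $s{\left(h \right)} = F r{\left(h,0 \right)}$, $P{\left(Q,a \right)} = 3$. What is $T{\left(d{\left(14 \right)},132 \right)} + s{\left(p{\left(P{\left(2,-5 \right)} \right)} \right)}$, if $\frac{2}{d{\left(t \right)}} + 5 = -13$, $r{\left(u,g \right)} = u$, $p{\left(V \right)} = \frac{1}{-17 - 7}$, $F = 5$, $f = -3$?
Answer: $- \frac{9509}{24} \approx -396.21$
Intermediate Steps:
$p{\left(V \right)} = - \frac{1}{24}$ ($p{\left(V \right)} = \frac{1}{-24} = - \frac{1}{24}$)
$d{\left(t \right)} = - \frac{1}{9}$ ($d{\left(t \right)} = \frac{2}{-5 - 13} = \frac{2}{-18} = 2 \left(- \frac{1}{18}\right) = - \frac{1}{9}$)
$s{\left(h \right)} = 5 h$
$T{\left(R,n \right)} = - 3 n$
$T{\left(d{\left(14 \right)},132 \right)} + s{\left(p{\left(P{\left(2,-5 \right)} \right)} \right)} = \left(-3\right) 132 + 5 \left(- \frac{1}{24}\right) = -396 - \frac{5}{24} = - \frac{9509}{24}$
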